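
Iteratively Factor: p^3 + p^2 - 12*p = (p + 4)*(p^2 - 3*p) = (p - 3)*(p + 4)*(p)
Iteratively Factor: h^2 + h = (h + 1)*(h)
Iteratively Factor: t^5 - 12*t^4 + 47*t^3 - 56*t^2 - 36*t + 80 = (t - 2)*(t^4 - 10*t^3 + 27*t^2 - 2*t - 40) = (t - 2)*(t + 1)*(t^3 - 11*t^2 + 38*t - 40) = (t - 5)*(t - 2)*(t + 1)*(t^2 - 6*t + 8) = (t - 5)*(t - 2)^2*(t + 1)*(t - 4)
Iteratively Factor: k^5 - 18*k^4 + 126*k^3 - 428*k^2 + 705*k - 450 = (k - 2)*(k^4 - 16*k^3 + 94*k^2 - 240*k + 225) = (k - 5)*(k - 2)*(k^3 - 11*k^2 + 39*k - 45) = (k - 5)*(k - 3)*(k - 2)*(k^2 - 8*k + 15) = (k - 5)^2*(k - 3)*(k - 2)*(k - 3)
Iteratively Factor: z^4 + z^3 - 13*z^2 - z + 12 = (z + 4)*(z^3 - 3*z^2 - z + 3) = (z + 1)*(z + 4)*(z^2 - 4*z + 3) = (z - 3)*(z + 1)*(z + 4)*(z - 1)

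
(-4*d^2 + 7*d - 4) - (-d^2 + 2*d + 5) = -3*d^2 + 5*d - 9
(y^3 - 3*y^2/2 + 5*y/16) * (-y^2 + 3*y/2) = -y^5 + 3*y^4 - 41*y^3/16 + 15*y^2/32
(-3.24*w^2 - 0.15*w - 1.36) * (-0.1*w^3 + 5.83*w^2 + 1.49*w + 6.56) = 0.324*w^5 - 18.8742*w^4 - 5.5661*w^3 - 29.4067*w^2 - 3.0104*w - 8.9216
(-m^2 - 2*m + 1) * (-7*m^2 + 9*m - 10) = 7*m^4 + 5*m^3 - 15*m^2 + 29*m - 10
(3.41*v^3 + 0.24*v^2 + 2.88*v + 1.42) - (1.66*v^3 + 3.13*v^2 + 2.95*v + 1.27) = 1.75*v^3 - 2.89*v^2 - 0.0700000000000003*v + 0.15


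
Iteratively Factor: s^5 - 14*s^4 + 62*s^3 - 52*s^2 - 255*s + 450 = (s - 3)*(s^4 - 11*s^3 + 29*s^2 + 35*s - 150) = (s - 3)*(s + 2)*(s^3 - 13*s^2 + 55*s - 75) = (s - 5)*(s - 3)*(s + 2)*(s^2 - 8*s + 15) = (s - 5)^2*(s - 3)*(s + 2)*(s - 3)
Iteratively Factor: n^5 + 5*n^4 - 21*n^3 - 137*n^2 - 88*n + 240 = (n + 3)*(n^4 + 2*n^3 - 27*n^2 - 56*n + 80) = (n - 1)*(n + 3)*(n^3 + 3*n^2 - 24*n - 80) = (n - 1)*(n + 3)*(n + 4)*(n^2 - n - 20) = (n - 1)*(n + 3)*(n + 4)^2*(n - 5)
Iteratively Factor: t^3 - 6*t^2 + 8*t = (t)*(t^2 - 6*t + 8) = t*(t - 2)*(t - 4)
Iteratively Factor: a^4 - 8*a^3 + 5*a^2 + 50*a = (a - 5)*(a^3 - 3*a^2 - 10*a) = (a - 5)^2*(a^2 + 2*a) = (a - 5)^2*(a + 2)*(a)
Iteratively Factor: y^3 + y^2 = (y + 1)*(y^2) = y*(y + 1)*(y)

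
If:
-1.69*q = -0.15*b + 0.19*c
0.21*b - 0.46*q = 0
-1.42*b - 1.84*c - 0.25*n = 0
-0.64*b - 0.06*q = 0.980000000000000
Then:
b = -1.47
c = 4.80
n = -27.01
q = -0.67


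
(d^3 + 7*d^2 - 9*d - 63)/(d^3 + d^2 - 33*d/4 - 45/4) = 4*(d^2 + 10*d + 21)/(4*d^2 + 16*d + 15)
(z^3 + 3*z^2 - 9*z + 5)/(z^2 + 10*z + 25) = (z^2 - 2*z + 1)/(z + 5)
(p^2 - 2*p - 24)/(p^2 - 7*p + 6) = (p + 4)/(p - 1)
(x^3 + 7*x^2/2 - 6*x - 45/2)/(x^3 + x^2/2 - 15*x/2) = (x + 3)/x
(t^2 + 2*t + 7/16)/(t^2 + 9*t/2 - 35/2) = (16*t^2 + 32*t + 7)/(8*(2*t^2 + 9*t - 35))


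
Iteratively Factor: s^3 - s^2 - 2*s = (s + 1)*(s^2 - 2*s) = s*(s + 1)*(s - 2)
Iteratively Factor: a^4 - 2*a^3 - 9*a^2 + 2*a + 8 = (a + 2)*(a^3 - 4*a^2 - a + 4) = (a + 1)*(a + 2)*(a^2 - 5*a + 4) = (a - 4)*(a + 1)*(a + 2)*(a - 1)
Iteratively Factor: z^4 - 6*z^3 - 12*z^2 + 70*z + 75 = (z - 5)*(z^3 - z^2 - 17*z - 15) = (z - 5)*(z + 3)*(z^2 - 4*z - 5) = (z - 5)*(z + 1)*(z + 3)*(z - 5)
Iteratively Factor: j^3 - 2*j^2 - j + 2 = (j - 1)*(j^2 - j - 2) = (j - 1)*(j + 1)*(j - 2)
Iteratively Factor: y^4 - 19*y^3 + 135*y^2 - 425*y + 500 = (y - 5)*(y^3 - 14*y^2 + 65*y - 100) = (y - 5)*(y - 4)*(y^2 - 10*y + 25) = (y - 5)^2*(y - 4)*(y - 5)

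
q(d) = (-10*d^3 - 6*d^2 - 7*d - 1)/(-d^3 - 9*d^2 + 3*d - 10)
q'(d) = (-30*d^2 - 12*d - 7)/(-d^3 - 9*d^2 + 3*d - 10) + (3*d^2 + 18*d - 3)*(-10*d^3 - 6*d^2 - 7*d - 1)/(-d^3 - 9*d^2 + 3*d - 10)^2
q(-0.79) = -0.33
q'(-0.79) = 0.64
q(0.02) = 0.11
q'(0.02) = 0.76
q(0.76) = 1.06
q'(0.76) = 1.52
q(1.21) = 1.69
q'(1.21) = 1.24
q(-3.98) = -5.54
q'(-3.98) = 2.80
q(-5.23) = -10.11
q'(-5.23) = 4.75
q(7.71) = 5.10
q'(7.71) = 0.29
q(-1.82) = -1.33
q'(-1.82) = 1.28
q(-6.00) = -14.60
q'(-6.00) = 7.14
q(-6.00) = -14.60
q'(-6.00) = 7.14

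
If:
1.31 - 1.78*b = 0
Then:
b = 0.74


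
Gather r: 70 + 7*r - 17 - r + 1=6*r + 54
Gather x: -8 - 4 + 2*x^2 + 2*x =2*x^2 + 2*x - 12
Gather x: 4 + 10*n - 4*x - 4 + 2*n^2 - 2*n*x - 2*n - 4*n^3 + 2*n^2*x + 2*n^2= -4*n^3 + 4*n^2 + 8*n + x*(2*n^2 - 2*n - 4)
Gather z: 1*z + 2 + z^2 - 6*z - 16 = z^2 - 5*z - 14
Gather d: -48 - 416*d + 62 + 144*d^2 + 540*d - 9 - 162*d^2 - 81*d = -18*d^2 + 43*d + 5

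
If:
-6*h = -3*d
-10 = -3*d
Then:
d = 10/3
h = 5/3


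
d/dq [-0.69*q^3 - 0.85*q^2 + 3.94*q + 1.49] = -2.07*q^2 - 1.7*q + 3.94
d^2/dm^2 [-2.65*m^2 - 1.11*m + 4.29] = -5.30000000000000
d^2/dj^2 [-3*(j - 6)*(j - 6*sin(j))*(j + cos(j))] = -18*j^2*sin(j) + 3*j^2*cos(j) + 120*j*sin(j) - 36*j*sin(2*j) + 54*j*cos(j) - 18*j + 216*sin(2*j) - 222*cos(j) + 36*cos(2*j) + 36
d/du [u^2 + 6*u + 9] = 2*u + 6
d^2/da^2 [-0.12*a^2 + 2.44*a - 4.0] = -0.240000000000000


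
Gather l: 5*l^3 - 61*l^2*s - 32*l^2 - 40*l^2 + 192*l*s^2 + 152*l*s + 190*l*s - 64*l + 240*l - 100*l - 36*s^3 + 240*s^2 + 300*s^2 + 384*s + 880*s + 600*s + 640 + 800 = 5*l^3 + l^2*(-61*s - 72) + l*(192*s^2 + 342*s + 76) - 36*s^3 + 540*s^2 + 1864*s + 1440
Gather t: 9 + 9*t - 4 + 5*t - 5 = 14*t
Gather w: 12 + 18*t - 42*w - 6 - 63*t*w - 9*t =9*t + w*(-63*t - 42) + 6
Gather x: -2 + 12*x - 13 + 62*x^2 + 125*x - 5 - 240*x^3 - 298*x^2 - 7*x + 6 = -240*x^3 - 236*x^2 + 130*x - 14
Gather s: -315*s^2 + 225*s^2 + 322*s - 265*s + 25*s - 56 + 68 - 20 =-90*s^2 + 82*s - 8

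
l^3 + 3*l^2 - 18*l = l*(l - 3)*(l + 6)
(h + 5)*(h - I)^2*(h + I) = h^4 + 5*h^3 - I*h^3 + h^2 - 5*I*h^2 + 5*h - I*h - 5*I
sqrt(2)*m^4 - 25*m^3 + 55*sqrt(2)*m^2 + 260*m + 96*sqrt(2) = (m - 8*sqrt(2))*(m - 6*sqrt(2))*(m + sqrt(2))*(sqrt(2)*m + 1)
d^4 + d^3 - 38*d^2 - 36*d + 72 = (d - 6)*(d - 1)*(d + 2)*(d + 6)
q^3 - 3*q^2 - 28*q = q*(q - 7)*(q + 4)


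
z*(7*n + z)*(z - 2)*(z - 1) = 7*n*z^3 - 21*n*z^2 + 14*n*z + z^4 - 3*z^3 + 2*z^2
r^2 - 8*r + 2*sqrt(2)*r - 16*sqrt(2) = (r - 8)*(r + 2*sqrt(2))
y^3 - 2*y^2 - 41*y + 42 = (y - 7)*(y - 1)*(y + 6)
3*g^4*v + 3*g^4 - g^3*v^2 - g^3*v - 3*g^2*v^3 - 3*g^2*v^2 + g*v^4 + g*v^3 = (-3*g + v)*(-g + v)*(g + v)*(g*v + g)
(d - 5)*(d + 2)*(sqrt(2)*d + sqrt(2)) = sqrt(2)*d^3 - 2*sqrt(2)*d^2 - 13*sqrt(2)*d - 10*sqrt(2)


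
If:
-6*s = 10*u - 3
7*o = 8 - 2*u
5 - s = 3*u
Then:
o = 5/28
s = -41/8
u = 27/8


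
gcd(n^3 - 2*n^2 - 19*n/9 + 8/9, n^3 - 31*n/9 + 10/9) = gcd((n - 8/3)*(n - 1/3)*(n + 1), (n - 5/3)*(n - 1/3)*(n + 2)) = n - 1/3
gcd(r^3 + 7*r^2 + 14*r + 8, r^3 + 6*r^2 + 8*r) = r^2 + 6*r + 8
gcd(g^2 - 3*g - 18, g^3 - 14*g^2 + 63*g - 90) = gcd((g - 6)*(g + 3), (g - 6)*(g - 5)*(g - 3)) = g - 6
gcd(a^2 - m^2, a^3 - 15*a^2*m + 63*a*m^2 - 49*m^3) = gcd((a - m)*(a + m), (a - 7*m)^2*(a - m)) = a - m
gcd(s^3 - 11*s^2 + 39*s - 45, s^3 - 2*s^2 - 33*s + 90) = s^2 - 8*s + 15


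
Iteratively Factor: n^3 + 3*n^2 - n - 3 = (n - 1)*(n^2 + 4*n + 3) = (n - 1)*(n + 3)*(n + 1)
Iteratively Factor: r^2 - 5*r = (r - 5)*(r)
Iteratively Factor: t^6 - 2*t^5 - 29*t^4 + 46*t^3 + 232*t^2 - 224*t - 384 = (t - 4)*(t^5 + 2*t^4 - 21*t^3 - 38*t^2 + 80*t + 96) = (t - 4)*(t + 1)*(t^4 + t^3 - 22*t^2 - 16*t + 96) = (t - 4)*(t + 1)*(t + 4)*(t^3 - 3*t^2 - 10*t + 24) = (t - 4)*(t - 2)*(t + 1)*(t + 4)*(t^2 - t - 12) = (t - 4)^2*(t - 2)*(t + 1)*(t + 4)*(t + 3)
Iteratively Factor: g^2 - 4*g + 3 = (g - 1)*(g - 3)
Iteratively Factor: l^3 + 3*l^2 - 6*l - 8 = (l + 1)*(l^2 + 2*l - 8) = (l - 2)*(l + 1)*(l + 4)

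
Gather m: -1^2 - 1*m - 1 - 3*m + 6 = 4 - 4*m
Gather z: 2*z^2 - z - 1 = 2*z^2 - z - 1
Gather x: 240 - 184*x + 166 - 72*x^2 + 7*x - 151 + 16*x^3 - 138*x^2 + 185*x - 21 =16*x^3 - 210*x^2 + 8*x + 234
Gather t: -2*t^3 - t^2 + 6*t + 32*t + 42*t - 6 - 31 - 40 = -2*t^3 - t^2 + 80*t - 77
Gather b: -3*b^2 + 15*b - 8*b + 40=-3*b^2 + 7*b + 40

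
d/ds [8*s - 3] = 8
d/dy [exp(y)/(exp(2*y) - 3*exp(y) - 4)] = (-exp(2*y) - 4)*exp(y)/(exp(4*y) - 6*exp(3*y) + exp(2*y) + 24*exp(y) + 16)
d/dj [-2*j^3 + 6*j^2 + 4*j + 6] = -6*j^2 + 12*j + 4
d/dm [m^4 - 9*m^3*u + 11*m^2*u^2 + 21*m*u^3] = 4*m^3 - 27*m^2*u + 22*m*u^2 + 21*u^3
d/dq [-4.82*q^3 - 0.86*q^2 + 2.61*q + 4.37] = -14.46*q^2 - 1.72*q + 2.61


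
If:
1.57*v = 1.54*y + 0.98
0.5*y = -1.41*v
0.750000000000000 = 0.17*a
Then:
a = 4.41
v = 0.17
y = -0.47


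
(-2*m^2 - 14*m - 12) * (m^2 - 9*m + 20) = -2*m^4 + 4*m^3 + 74*m^2 - 172*m - 240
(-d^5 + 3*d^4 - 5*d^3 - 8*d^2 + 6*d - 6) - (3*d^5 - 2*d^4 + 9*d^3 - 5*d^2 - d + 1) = -4*d^5 + 5*d^4 - 14*d^3 - 3*d^2 + 7*d - 7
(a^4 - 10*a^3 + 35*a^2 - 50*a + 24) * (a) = a^5 - 10*a^4 + 35*a^3 - 50*a^2 + 24*a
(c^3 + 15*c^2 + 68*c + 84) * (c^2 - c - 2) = c^5 + 14*c^4 + 51*c^3 - 14*c^2 - 220*c - 168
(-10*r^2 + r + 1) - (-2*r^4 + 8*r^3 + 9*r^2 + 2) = 2*r^4 - 8*r^3 - 19*r^2 + r - 1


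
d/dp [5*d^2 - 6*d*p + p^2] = -6*d + 2*p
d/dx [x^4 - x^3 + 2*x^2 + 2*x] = 4*x^3 - 3*x^2 + 4*x + 2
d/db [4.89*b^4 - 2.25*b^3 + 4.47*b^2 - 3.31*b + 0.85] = 19.56*b^3 - 6.75*b^2 + 8.94*b - 3.31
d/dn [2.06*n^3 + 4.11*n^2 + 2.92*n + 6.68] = 6.18*n^2 + 8.22*n + 2.92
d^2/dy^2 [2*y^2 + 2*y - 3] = 4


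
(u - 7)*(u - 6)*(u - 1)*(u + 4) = u^4 - 10*u^3 - u^2 + 178*u - 168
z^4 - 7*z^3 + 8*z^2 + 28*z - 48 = (z - 4)*(z - 3)*(z - 2)*(z + 2)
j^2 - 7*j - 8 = (j - 8)*(j + 1)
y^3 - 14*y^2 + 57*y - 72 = (y - 8)*(y - 3)^2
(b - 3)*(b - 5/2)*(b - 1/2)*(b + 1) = b^4 - 5*b^3 + 17*b^2/4 + 13*b/2 - 15/4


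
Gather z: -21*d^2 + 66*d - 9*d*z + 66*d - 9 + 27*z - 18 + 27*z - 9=-21*d^2 + 132*d + z*(54 - 9*d) - 36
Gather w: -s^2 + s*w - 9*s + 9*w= -s^2 - 9*s + w*(s + 9)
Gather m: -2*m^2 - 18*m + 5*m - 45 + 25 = -2*m^2 - 13*m - 20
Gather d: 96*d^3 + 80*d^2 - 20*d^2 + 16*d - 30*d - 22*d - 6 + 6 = 96*d^3 + 60*d^2 - 36*d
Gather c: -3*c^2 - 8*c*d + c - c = -3*c^2 - 8*c*d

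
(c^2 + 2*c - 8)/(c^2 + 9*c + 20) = (c - 2)/(c + 5)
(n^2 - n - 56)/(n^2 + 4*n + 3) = (n^2 - n - 56)/(n^2 + 4*n + 3)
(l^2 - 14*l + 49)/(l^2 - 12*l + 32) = (l^2 - 14*l + 49)/(l^2 - 12*l + 32)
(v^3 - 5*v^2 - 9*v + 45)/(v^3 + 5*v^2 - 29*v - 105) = (v - 3)/(v + 7)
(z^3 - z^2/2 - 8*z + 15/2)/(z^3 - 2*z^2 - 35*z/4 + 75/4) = 2*(z - 1)/(2*z - 5)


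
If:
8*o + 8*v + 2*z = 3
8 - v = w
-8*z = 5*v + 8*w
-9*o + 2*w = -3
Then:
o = 513/251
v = 76/251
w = 1932/251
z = -3959/502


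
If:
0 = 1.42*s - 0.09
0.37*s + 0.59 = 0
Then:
No Solution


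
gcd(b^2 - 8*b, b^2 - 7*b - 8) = b - 8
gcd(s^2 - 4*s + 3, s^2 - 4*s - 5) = 1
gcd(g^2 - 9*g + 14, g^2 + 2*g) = 1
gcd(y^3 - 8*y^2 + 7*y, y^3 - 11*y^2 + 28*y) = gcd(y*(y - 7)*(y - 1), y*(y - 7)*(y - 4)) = y^2 - 7*y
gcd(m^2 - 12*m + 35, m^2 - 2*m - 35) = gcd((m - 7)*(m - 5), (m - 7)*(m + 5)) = m - 7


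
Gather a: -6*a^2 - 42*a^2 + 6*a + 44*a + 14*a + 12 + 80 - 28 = -48*a^2 + 64*a + 64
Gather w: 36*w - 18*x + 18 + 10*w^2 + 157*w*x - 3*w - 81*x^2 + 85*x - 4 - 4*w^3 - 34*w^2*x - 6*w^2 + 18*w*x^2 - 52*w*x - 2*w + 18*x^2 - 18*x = -4*w^3 + w^2*(4 - 34*x) + w*(18*x^2 + 105*x + 31) - 63*x^2 + 49*x + 14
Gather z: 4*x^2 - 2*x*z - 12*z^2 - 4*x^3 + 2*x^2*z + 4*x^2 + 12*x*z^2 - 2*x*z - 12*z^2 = -4*x^3 + 8*x^2 + z^2*(12*x - 24) + z*(2*x^2 - 4*x)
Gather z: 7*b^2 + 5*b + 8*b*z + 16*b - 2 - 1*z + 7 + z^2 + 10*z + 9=7*b^2 + 21*b + z^2 + z*(8*b + 9) + 14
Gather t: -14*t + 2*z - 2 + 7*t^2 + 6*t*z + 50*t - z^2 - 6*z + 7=7*t^2 + t*(6*z + 36) - z^2 - 4*z + 5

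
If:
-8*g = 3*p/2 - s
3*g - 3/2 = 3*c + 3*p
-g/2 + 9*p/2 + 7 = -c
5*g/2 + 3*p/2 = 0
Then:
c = 11/4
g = 39/32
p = -65/32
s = 429/64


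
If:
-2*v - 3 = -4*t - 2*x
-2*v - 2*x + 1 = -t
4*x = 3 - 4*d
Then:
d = 3/4 - x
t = 4/3 - 4*x/3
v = 7/6 - 5*x/3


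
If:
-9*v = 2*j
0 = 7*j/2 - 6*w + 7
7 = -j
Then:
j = -7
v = 14/9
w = -35/12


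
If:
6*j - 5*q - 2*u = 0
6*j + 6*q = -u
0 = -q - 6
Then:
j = 7/3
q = -6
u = 22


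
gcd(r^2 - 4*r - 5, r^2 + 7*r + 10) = 1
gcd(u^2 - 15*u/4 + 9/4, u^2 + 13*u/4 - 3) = u - 3/4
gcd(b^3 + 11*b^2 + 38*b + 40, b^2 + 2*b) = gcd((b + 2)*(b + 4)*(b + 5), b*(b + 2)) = b + 2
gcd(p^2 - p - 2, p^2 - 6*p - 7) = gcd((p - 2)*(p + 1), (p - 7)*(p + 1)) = p + 1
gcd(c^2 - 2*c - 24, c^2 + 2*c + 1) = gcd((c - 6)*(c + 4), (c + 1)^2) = 1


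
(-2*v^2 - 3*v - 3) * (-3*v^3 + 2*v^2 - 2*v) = 6*v^5 + 5*v^4 + 7*v^3 + 6*v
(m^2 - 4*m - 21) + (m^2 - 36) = 2*m^2 - 4*m - 57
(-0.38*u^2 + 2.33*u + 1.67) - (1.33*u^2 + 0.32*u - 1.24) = -1.71*u^2 + 2.01*u + 2.91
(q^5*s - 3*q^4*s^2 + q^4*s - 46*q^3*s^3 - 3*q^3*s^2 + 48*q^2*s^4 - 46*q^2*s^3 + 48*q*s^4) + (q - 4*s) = q^5*s - 3*q^4*s^2 + q^4*s - 46*q^3*s^3 - 3*q^3*s^2 + 48*q^2*s^4 - 46*q^2*s^3 + 48*q*s^4 + q - 4*s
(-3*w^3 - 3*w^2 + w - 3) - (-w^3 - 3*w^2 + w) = -2*w^3 - 3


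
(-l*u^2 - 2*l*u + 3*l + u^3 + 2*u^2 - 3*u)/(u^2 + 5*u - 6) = (-l*u - 3*l + u^2 + 3*u)/(u + 6)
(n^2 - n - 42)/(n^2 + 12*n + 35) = (n^2 - n - 42)/(n^2 + 12*n + 35)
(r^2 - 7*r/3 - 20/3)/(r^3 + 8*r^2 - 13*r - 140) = (r + 5/3)/(r^2 + 12*r + 35)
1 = 1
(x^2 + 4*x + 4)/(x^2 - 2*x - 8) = (x + 2)/(x - 4)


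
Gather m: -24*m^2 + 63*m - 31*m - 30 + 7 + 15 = -24*m^2 + 32*m - 8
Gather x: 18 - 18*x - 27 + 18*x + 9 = 0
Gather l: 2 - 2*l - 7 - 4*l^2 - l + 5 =-4*l^2 - 3*l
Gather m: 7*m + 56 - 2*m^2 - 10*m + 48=-2*m^2 - 3*m + 104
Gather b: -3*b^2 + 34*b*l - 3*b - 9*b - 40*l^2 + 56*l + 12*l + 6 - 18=-3*b^2 + b*(34*l - 12) - 40*l^2 + 68*l - 12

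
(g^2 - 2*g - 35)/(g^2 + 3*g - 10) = (g - 7)/(g - 2)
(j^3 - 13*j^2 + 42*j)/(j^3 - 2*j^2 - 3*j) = (-j^2 + 13*j - 42)/(-j^2 + 2*j + 3)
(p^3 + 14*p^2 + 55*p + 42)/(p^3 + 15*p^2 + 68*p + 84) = (p + 1)/(p + 2)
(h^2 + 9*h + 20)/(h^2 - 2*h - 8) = (h^2 + 9*h + 20)/(h^2 - 2*h - 8)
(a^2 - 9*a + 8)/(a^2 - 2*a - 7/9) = 9*(-a^2 + 9*a - 8)/(-9*a^2 + 18*a + 7)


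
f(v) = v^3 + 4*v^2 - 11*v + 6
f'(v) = 3*v^2 + 8*v - 11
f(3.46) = 57.25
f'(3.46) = 52.59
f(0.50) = 1.62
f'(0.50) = -6.25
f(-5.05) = 34.77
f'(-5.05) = 25.11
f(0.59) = 1.11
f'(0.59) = -5.24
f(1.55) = 2.28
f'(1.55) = 8.61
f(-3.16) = 49.15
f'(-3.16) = -6.32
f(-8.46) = -220.15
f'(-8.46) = 136.03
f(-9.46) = -378.56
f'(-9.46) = 181.79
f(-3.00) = 48.00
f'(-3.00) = -8.00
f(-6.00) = 0.00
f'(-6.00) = 49.00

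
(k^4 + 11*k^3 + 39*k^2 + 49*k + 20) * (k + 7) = k^5 + 18*k^4 + 116*k^3 + 322*k^2 + 363*k + 140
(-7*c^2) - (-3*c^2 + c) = -4*c^2 - c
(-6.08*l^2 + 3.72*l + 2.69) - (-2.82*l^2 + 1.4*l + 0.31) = -3.26*l^2 + 2.32*l + 2.38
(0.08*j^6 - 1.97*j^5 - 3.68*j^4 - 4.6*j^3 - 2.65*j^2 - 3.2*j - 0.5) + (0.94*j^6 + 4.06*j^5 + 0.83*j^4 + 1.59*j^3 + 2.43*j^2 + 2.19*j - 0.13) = 1.02*j^6 + 2.09*j^5 - 2.85*j^4 - 3.01*j^3 - 0.22*j^2 - 1.01*j - 0.63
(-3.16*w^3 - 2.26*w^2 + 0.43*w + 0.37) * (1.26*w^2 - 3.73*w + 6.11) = -3.9816*w^5 + 8.9392*w^4 - 10.336*w^3 - 14.9463*w^2 + 1.2472*w + 2.2607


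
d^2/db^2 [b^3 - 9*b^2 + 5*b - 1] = 6*b - 18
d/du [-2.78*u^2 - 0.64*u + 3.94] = -5.56*u - 0.64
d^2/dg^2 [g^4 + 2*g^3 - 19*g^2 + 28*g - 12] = 12*g^2 + 12*g - 38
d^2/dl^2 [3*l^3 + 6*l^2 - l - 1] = 18*l + 12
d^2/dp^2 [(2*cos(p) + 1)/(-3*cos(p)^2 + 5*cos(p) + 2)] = (81*(1 - cos(2*p))^2*cos(p)/2 + 33*(1 - cos(2*p))^2/2 + cos(p)/4 + 107*cos(2*p)/2 + 135*cos(3*p)/4 - 9*cos(5*p) - 69/2)/((cos(p) - 2)^3*(3*cos(p) + 1)^3)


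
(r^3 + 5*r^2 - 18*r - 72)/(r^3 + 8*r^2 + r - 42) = (r^2 + 2*r - 24)/(r^2 + 5*r - 14)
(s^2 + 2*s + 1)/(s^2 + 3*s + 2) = (s + 1)/(s + 2)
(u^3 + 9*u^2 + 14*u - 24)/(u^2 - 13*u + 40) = (u^3 + 9*u^2 + 14*u - 24)/(u^2 - 13*u + 40)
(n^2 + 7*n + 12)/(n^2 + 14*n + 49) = (n^2 + 7*n + 12)/(n^2 + 14*n + 49)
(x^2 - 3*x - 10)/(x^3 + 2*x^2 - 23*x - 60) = (x + 2)/(x^2 + 7*x + 12)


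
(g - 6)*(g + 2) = g^2 - 4*g - 12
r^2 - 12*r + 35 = (r - 7)*(r - 5)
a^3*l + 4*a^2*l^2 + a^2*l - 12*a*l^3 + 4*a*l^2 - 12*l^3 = (a - 2*l)*(a + 6*l)*(a*l + l)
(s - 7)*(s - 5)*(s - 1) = s^3 - 13*s^2 + 47*s - 35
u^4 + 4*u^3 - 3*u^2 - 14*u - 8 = (u - 2)*(u + 1)^2*(u + 4)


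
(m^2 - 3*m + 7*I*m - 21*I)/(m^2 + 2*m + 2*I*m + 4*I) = (m^2 + m*(-3 + 7*I) - 21*I)/(m^2 + 2*m*(1 + I) + 4*I)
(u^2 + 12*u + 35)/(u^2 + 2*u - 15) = (u + 7)/(u - 3)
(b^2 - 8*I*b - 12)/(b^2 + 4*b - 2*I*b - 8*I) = (b - 6*I)/(b + 4)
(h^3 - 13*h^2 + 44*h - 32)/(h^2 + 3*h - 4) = (h^2 - 12*h + 32)/(h + 4)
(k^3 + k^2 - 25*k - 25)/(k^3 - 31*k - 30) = (k - 5)/(k - 6)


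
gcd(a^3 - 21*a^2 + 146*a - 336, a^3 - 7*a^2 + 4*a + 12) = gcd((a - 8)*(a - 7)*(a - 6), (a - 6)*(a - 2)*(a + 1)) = a - 6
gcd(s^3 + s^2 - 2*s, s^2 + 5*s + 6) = s + 2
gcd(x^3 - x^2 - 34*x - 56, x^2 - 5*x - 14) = x^2 - 5*x - 14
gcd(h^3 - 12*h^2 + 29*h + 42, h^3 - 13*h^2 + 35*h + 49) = h^2 - 6*h - 7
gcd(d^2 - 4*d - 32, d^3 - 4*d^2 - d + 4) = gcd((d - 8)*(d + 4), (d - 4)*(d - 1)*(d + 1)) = 1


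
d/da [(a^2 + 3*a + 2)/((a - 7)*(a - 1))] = (-11*a^2 + 10*a + 37)/(a^4 - 16*a^3 + 78*a^2 - 112*a + 49)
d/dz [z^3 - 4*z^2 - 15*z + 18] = 3*z^2 - 8*z - 15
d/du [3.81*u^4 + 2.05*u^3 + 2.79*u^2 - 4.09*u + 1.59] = 15.24*u^3 + 6.15*u^2 + 5.58*u - 4.09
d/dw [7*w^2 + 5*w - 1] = 14*w + 5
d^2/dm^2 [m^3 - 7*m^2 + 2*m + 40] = 6*m - 14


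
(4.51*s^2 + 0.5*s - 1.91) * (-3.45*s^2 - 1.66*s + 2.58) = -15.5595*s^4 - 9.2116*s^3 + 17.3953*s^2 + 4.4606*s - 4.9278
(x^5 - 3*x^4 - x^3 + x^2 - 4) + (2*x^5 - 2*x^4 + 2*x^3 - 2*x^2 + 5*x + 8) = 3*x^5 - 5*x^4 + x^3 - x^2 + 5*x + 4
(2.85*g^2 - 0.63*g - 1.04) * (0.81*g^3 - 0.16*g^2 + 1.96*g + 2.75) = 2.3085*g^5 - 0.9663*g^4 + 4.8444*g^3 + 6.7691*g^2 - 3.7709*g - 2.86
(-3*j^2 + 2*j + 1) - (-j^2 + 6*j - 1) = -2*j^2 - 4*j + 2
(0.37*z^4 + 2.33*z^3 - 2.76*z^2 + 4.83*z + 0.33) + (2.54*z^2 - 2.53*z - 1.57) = 0.37*z^4 + 2.33*z^3 - 0.22*z^2 + 2.3*z - 1.24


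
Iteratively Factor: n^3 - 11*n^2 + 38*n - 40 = (n - 4)*(n^2 - 7*n + 10) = (n - 5)*(n - 4)*(n - 2)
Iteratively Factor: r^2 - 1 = (r + 1)*(r - 1)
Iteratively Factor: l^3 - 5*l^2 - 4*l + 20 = (l - 5)*(l^2 - 4) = (l - 5)*(l + 2)*(l - 2)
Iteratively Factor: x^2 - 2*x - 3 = (x - 3)*(x + 1)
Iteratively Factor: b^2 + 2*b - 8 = (b - 2)*(b + 4)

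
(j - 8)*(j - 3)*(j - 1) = j^3 - 12*j^2 + 35*j - 24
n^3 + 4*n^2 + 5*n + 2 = (n + 1)^2*(n + 2)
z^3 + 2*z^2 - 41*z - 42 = (z - 6)*(z + 1)*(z + 7)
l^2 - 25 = (l - 5)*(l + 5)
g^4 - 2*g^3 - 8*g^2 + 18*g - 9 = (g - 3)*(g - 1)^2*(g + 3)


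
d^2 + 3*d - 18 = (d - 3)*(d + 6)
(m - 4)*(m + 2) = m^2 - 2*m - 8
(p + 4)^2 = p^2 + 8*p + 16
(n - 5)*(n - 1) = n^2 - 6*n + 5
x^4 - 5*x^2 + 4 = (x - 2)*(x - 1)*(x + 1)*(x + 2)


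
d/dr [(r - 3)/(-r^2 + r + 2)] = (-r^2 + r + (r - 3)*(2*r - 1) + 2)/(-r^2 + r + 2)^2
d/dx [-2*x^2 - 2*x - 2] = -4*x - 2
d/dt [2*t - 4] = 2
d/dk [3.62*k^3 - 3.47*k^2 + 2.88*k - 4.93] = 10.86*k^2 - 6.94*k + 2.88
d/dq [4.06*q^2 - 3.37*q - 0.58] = 8.12*q - 3.37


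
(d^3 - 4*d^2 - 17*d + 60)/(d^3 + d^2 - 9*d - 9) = (d^2 - d - 20)/(d^2 + 4*d + 3)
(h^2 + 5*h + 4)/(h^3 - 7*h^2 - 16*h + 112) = (h + 1)/(h^2 - 11*h + 28)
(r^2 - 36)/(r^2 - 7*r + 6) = (r + 6)/(r - 1)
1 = 1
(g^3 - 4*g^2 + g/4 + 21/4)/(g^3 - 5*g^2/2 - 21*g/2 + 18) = (g^2 - 5*g/2 - 7/2)/(g^2 - g - 12)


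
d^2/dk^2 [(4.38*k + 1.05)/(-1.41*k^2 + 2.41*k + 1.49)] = ((2.82*k - 2.41)*(4.38*k + 1.05)*(5.64*k - 4.82) + (37.0548*k - 18.1506)*(-1.41*k^2 + 2.41*k + 1.49))/(-1.41*k^2 + 2.41*k + 1.49)^3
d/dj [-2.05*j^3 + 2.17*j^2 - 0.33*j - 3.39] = -6.15*j^2 + 4.34*j - 0.33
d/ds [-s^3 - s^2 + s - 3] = -3*s^2 - 2*s + 1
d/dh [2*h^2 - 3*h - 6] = 4*h - 3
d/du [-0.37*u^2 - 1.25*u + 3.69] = -0.74*u - 1.25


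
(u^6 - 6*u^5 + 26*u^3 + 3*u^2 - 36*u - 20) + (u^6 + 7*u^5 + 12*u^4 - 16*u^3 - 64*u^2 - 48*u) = 2*u^6 + u^5 + 12*u^4 + 10*u^3 - 61*u^2 - 84*u - 20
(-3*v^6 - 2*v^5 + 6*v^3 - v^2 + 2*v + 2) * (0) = 0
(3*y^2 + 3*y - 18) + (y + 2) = 3*y^2 + 4*y - 16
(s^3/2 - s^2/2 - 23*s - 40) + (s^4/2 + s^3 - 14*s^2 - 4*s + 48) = s^4/2 + 3*s^3/2 - 29*s^2/2 - 27*s + 8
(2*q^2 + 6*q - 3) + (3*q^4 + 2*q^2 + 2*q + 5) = 3*q^4 + 4*q^2 + 8*q + 2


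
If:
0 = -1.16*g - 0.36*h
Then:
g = -0.310344827586207*h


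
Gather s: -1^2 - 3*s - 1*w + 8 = -3*s - w + 7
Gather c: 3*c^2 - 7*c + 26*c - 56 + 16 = 3*c^2 + 19*c - 40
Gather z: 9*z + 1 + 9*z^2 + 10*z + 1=9*z^2 + 19*z + 2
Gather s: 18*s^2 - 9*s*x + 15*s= 18*s^2 + s*(15 - 9*x)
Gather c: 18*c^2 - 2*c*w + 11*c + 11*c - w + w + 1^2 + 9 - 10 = 18*c^2 + c*(22 - 2*w)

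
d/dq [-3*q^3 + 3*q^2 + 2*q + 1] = -9*q^2 + 6*q + 2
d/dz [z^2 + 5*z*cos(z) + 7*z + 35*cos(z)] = -5*z*sin(z) + 2*z - 35*sin(z) + 5*cos(z) + 7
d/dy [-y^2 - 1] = -2*y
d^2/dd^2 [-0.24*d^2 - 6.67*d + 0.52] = -0.480000000000000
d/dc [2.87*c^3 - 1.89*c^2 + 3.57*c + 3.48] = 8.61*c^2 - 3.78*c + 3.57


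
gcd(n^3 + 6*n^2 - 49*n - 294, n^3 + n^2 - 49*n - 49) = n^2 - 49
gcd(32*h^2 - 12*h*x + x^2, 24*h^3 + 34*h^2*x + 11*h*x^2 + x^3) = 1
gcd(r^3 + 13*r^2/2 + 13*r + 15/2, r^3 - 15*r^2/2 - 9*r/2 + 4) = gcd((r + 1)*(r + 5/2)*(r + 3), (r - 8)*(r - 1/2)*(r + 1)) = r + 1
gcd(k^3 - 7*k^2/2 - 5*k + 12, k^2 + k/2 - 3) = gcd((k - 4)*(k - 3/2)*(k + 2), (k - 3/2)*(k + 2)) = k^2 + k/2 - 3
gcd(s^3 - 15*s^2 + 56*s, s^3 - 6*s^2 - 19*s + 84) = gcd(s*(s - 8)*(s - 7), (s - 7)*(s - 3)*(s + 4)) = s - 7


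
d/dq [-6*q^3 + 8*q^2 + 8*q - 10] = -18*q^2 + 16*q + 8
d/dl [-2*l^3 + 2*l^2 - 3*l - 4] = -6*l^2 + 4*l - 3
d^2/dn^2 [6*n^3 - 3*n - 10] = 36*n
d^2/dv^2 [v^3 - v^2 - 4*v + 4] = 6*v - 2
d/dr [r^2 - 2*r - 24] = 2*r - 2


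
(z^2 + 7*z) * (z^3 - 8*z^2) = z^5 - z^4 - 56*z^3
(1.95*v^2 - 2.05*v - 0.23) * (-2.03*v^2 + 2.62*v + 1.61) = -3.9585*v^4 + 9.2705*v^3 - 1.7646*v^2 - 3.9031*v - 0.3703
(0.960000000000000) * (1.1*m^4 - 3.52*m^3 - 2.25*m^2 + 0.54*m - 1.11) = 1.056*m^4 - 3.3792*m^3 - 2.16*m^2 + 0.5184*m - 1.0656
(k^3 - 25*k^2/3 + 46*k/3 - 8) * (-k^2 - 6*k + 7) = -k^5 + 7*k^4/3 + 125*k^3/3 - 427*k^2/3 + 466*k/3 - 56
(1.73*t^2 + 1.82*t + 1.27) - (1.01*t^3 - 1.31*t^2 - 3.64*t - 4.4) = -1.01*t^3 + 3.04*t^2 + 5.46*t + 5.67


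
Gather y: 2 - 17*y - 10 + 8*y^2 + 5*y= 8*y^2 - 12*y - 8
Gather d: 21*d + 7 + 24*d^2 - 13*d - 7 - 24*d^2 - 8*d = 0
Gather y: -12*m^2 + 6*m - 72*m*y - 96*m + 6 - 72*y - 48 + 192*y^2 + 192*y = -12*m^2 - 90*m + 192*y^2 + y*(120 - 72*m) - 42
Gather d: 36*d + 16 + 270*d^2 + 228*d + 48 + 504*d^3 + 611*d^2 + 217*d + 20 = 504*d^3 + 881*d^2 + 481*d + 84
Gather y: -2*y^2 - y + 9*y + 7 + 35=-2*y^2 + 8*y + 42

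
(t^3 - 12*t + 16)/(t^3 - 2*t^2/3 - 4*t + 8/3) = 3*(t^2 + 2*t - 8)/(3*t^2 + 4*t - 4)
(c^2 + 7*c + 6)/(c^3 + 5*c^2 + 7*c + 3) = (c + 6)/(c^2 + 4*c + 3)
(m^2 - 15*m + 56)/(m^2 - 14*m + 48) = (m - 7)/(m - 6)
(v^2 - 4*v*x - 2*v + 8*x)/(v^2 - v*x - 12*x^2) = (v - 2)/(v + 3*x)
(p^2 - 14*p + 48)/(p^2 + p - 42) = (p - 8)/(p + 7)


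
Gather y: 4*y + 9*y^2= 9*y^2 + 4*y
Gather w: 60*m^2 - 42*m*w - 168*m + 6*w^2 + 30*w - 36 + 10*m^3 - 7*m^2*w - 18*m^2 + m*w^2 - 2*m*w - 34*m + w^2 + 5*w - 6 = 10*m^3 + 42*m^2 - 202*m + w^2*(m + 7) + w*(-7*m^2 - 44*m + 35) - 42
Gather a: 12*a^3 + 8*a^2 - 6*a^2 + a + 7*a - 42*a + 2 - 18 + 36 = 12*a^3 + 2*a^2 - 34*a + 20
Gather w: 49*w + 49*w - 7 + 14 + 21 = 98*w + 28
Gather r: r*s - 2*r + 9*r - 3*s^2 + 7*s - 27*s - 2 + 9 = r*(s + 7) - 3*s^2 - 20*s + 7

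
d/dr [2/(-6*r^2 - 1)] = 24*r/(6*r^2 + 1)^2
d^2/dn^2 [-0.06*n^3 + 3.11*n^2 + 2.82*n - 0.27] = 6.22 - 0.36*n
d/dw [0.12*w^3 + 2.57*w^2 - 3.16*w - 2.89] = 0.36*w^2 + 5.14*w - 3.16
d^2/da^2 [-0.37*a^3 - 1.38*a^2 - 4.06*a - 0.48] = -2.22*a - 2.76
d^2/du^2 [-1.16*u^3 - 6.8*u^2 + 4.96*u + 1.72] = -6.96*u - 13.6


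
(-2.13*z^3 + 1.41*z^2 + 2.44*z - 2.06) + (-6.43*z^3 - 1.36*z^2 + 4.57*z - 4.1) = -8.56*z^3 + 0.0499999999999998*z^2 + 7.01*z - 6.16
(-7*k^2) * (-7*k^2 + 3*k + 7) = 49*k^4 - 21*k^3 - 49*k^2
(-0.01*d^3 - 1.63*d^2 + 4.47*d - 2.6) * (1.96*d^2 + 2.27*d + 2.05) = -0.0196*d^5 - 3.2175*d^4 + 5.0406*d^3 + 1.7094*d^2 + 3.2615*d - 5.33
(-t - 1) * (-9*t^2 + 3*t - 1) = 9*t^3 + 6*t^2 - 2*t + 1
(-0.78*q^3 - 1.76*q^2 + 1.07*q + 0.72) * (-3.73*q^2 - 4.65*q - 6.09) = 2.9094*q^5 + 10.1918*q^4 + 8.9431*q^3 + 3.0573*q^2 - 9.8643*q - 4.3848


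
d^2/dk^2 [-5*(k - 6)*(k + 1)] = -10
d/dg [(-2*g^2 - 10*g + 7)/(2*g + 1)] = 4*(-g^2 - g - 6)/(4*g^2 + 4*g + 1)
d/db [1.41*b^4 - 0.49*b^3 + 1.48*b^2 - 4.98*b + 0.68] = 5.64*b^3 - 1.47*b^2 + 2.96*b - 4.98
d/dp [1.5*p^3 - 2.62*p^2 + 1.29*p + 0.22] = 4.5*p^2 - 5.24*p + 1.29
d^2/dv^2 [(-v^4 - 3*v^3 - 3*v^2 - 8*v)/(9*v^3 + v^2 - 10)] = 2*(-217*v^6 - 2214*v^5 - 1806*v^4 - 1928*v^3 - 5010*v^2 - 1140*v - 300)/(729*v^9 + 243*v^8 + 27*v^7 - 2429*v^6 - 540*v^5 - 30*v^4 + 2700*v^3 + 300*v^2 - 1000)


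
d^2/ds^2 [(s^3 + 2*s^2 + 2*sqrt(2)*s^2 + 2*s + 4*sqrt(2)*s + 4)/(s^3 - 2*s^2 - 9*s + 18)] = 2*(2*sqrt(2)*s^6 + 4*s^6 + 12*sqrt(2)*s^5 + 33*s^5 - 42*s^4 + 30*sqrt(2)*s^4 - 236*sqrt(2)*s^3 - 209*s^3 - 546*s^2 - 216*sqrt(2)*s^2 + 432*sqrt(2)*s + 1188*s + 1440 + 1296*sqrt(2))/(s^9 - 6*s^8 - 15*s^7 + 154*s^6 - 81*s^5 - 1242*s^4 + 2187*s^3 + 2430*s^2 - 8748*s + 5832)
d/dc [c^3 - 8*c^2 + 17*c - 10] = 3*c^2 - 16*c + 17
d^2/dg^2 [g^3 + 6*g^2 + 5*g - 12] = 6*g + 12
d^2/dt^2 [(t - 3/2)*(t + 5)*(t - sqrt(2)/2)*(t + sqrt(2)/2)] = 12*t^2 + 21*t - 16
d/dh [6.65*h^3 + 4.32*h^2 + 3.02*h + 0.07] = 19.95*h^2 + 8.64*h + 3.02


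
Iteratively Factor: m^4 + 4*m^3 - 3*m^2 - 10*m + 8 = (m + 4)*(m^3 - 3*m + 2) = (m - 1)*(m + 4)*(m^2 + m - 2) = (m - 1)*(m + 2)*(m + 4)*(m - 1)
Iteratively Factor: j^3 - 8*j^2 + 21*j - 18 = (j - 3)*(j^2 - 5*j + 6) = (j - 3)*(j - 2)*(j - 3)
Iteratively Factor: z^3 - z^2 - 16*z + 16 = (z - 1)*(z^2 - 16) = (z - 4)*(z - 1)*(z + 4)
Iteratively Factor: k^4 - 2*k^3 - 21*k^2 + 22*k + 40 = (k - 2)*(k^3 - 21*k - 20) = (k - 5)*(k - 2)*(k^2 + 5*k + 4) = (k - 5)*(k - 2)*(k + 1)*(k + 4)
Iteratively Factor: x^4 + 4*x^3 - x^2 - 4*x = (x + 4)*(x^3 - x) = x*(x + 4)*(x^2 - 1) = x*(x - 1)*(x + 4)*(x + 1)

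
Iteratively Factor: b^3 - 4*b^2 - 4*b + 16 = (b - 4)*(b^2 - 4) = (b - 4)*(b - 2)*(b + 2)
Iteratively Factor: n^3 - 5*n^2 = (n)*(n^2 - 5*n) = n*(n - 5)*(n)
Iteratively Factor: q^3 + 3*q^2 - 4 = (q + 2)*(q^2 + q - 2) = (q - 1)*(q + 2)*(q + 2)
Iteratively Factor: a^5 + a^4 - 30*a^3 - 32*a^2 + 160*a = (a - 2)*(a^4 + 3*a^3 - 24*a^2 - 80*a) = (a - 2)*(a + 4)*(a^3 - a^2 - 20*a) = a*(a - 2)*(a + 4)*(a^2 - a - 20) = a*(a - 2)*(a + 4)^2*(a - 5)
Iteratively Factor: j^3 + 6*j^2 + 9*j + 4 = (j + 4)*(j^2 + 2*j + 1) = (j + 1)*(j + 4)*(j + 1)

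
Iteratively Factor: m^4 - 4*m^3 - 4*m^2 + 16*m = (m + 2)*(m^3 - 6*m^2 + 8*m) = (m - 2)*(m + 2)*(m^2 - 4*m) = (m - 4)*(m - 2)*(m + 2)*(m)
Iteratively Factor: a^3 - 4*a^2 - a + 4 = (a - 1)*(a^2 - 3*a - 4) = (a - 4)*(a - 1)*(a + 1)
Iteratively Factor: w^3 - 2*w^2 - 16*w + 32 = (w + 4)*(w^2 - 6*w + 8) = (w - 2)*(w + 4)*(w - 4)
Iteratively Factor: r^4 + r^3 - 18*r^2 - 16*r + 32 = (r - 4)*(r^3 + 5*r^2 + 2*r - 8) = (r - 4)*(r - 1)*(r^2 + 6*r + 8) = (r - 4)*(r - 1)*(r + 4)*(r + 2)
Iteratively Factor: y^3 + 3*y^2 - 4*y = (y - 1)*(y^2 + 4*y) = (y - 1)*(y + 4)*(y)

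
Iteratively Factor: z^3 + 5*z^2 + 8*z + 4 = (z + 1)*(z^2 + 4*z + 4) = (z + 1)*(z + 2)*(z + 2)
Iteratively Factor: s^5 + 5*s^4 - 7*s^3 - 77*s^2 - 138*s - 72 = (s + 2)*(s^4 + 3*s^3 - 13*s^2 - 51*s - 36) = (s + 1)*(s + 2)*(s^3 + 2*s^2 - 15*s - 36) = (s + 1)*(s + 2)*(s + 3)*(s^2 - s - 12) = (s - 4)*(s + 1)*(s + 2)*(s + 3)*(s + 3)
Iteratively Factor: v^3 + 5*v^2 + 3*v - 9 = (v + 3)*(v^2 + 2*v - 3) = (v + 3)^2*(v - 1)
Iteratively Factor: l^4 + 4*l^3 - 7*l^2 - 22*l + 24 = (l - 1)*(l^3 + 5*l^2 - 2*l - 24) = (l - 1)*(l + 4)*(l^2 + l - 6) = (l - 1)*(l + 3)*(l + 4)*(l - 2)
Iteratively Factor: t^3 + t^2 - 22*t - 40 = (t + 4)*(t^2 - 3*t - 10) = (t + 2)*(t + 4)*(t - 5)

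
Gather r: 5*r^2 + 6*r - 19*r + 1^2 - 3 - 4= 5*r^2 - 13*r - 6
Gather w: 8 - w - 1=7 - w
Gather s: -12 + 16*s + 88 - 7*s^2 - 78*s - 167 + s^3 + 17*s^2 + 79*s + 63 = s^3 + 10*s^2 + 17*s - 28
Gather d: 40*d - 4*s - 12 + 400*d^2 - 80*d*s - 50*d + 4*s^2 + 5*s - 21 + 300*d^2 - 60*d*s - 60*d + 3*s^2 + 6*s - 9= 700*d^2 + d*(-140*s - 70) + 7*s^2 + 7*s - 42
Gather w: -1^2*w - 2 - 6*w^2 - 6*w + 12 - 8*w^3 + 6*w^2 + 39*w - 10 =-8*w^3 + 32*w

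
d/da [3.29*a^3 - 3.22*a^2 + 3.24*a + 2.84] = 9.87*a^2 - 6.44*a + 3.24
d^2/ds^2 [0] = 0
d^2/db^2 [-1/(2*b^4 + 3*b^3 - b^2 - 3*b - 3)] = 2*((12*b^2 + 9*b - 1)*(-2*b^4 - 3*b^3 + b^2 + 3*b + 3) + (8*b^3 + 9*b^2 - 2*b - 3)^2)/(-2*b^4 - 3*b^3 + b^2 + 3*b + 3)^3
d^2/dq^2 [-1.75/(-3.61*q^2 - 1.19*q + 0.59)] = (-45.61235*q^2 - 15.03565*q + 1.75*(7.22*q + 1.19)*(14.44*q + 2.38) + 7.45465)/(3.61*q^2 + 1.19*q - 0.59)^3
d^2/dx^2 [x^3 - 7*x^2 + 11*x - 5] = 6*x - 14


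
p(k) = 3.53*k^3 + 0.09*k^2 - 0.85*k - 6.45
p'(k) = 10.59*k^2 + 0.18*k - 0.85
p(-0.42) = -6.34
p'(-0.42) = 0.94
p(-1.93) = -29.85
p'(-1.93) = 38.25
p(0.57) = -6.25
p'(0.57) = 2.69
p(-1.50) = -16.89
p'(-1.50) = 22.71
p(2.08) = 23.94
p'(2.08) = 45.34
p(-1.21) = -11.54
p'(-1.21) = 14.44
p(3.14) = 101.05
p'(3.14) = 104.13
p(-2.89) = -88.45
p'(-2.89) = 87.08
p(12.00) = 6096.15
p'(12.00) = 1526.27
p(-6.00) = -760.59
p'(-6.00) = 379.31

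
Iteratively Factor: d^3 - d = (d + 1)*(d^2 - d) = d*(d + 1)*(d - 1)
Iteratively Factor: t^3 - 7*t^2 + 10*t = (t - 2)*(t^2 - 5*t) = (t - 5)*(t - 2)*(t)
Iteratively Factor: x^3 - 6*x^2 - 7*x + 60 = (x + 3)*(x^2 - 9*x + 20) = (x - 4)*(x + 3)*(x - 5)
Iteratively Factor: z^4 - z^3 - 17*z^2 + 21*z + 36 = (z + 4)*(z^3 - 5*z^2 + 3*z + 9) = (z + 1)*(z + 4)*(z^2 - 6*z + 9) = (z - 3)*(z + 1)*(z + 4)*(z - 3)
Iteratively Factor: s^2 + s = (s)*(s + 1)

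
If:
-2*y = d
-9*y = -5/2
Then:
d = -5/9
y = 5/18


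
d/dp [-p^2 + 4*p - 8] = 4 - 2*p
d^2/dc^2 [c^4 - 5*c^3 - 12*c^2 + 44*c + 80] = 12*c^2 - 30*c - 24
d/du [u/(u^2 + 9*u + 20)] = (20 - u^2)/(u^4 + 18*u^3 + 121*u^2 + 360*u + 400)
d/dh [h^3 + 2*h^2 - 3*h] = 3*h^2 + 4*h - 3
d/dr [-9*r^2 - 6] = -18*r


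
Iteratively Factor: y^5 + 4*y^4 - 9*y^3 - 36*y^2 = (y)*(y^4 + 4*y^3 - 9*y^2 - 36*y) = y*(y + 3)*(y^3 + y^2 - 12*y) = y^2*(y + 3)*(y^2 + y - 12) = y^2*(y - 3)*(y + 3)*(y + 4)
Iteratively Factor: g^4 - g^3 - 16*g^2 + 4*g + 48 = (g - 4)*(g^3 + 3*g^2 - 4*g - 12) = (g - 4)*(g + 2)*(g^2 + g - 6) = (g - 4)*(g + 2)*(g + 3)*(g - 2)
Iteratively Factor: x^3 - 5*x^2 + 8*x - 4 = (x - 2)*(x^2 - 3*x + 2) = (x - 2)^2*(x - 1)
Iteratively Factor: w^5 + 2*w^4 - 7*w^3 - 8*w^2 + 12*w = (w + 2)*(w^4 - 7*w^2 + 6*w) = (w - 1)*(w + 2)*(w^3 + w^2 - 6*w) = (w - 2)*(w - 1)*(w + 2)*(w^2 + 3*w) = (w - 2)*(w - 1)*(w + 2)*(w + 3)*(w)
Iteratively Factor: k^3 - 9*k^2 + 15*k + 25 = (k + 1)*(k^2 - 10*k + 25) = (k - 5)*(k + 1)*(k - 5)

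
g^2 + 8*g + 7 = (g + 1)*(g + 7)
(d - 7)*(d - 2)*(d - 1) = d^3 - 10*d^2 + 23*d - 14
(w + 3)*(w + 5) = w^2 + 8*w + 15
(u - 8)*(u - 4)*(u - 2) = u^3 - 14*u^2 + 56*u - 64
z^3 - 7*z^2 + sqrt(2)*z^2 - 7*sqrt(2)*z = z*(z - 7)*(z + sqrt(2))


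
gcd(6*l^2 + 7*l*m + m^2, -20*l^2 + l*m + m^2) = 1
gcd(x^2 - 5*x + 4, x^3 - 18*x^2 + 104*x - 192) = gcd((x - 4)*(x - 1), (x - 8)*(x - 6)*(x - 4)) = x - 4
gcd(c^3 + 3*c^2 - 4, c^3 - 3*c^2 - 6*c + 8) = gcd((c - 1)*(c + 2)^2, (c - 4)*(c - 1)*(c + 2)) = c^2 + c - 2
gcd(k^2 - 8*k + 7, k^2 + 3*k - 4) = k - 1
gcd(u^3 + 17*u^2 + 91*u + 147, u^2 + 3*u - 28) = u + 7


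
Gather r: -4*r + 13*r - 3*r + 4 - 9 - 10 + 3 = 6*r - 12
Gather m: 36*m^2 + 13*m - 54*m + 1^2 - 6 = 36*m^2 - 41*m - 5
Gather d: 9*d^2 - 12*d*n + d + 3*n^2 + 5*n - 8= 9*d^2 + d*(1 - 12*n) + 3*n^2 + 5*n - 8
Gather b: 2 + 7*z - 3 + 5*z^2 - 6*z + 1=5*z^2 + z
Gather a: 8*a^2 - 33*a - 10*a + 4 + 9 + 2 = 8*a^2 - 43*a + 15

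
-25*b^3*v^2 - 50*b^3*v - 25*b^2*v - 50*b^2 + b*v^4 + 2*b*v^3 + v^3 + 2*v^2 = (-5*b + v)*(5*b + v)*(v + 2)*(b*v + 1)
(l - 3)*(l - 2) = l^2 - 5*l + 6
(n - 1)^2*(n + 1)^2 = n^4 - 2*n^2 + 1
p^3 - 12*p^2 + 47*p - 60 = (p - 5)*(p - 4)*(p - 3)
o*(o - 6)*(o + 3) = o^3 - 3*o^2 - 18*o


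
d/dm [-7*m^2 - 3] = -14*m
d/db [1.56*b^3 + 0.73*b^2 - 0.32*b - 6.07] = 4.68*b^2 + 1.46*b - 0.32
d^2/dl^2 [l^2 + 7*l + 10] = 2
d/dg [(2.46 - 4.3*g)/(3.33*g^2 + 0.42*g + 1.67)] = (14.319*g^2 - 16.3836*g - 8.2142)/(11.0889*g^4 + 2.7972*g^3 + 11.2986*g^2 + 1.4028*g + 2.7889)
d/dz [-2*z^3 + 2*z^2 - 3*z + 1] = -6*z^2 + 4*z - 3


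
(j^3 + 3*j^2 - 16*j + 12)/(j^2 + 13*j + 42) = (j^2 - 3*j + 2)/(j + 7)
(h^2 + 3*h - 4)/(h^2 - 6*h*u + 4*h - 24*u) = (1 - h)/(-h + 6*u)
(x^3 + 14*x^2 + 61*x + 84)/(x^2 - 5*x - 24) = (x^2 + 11*x + 28)/(x - 8)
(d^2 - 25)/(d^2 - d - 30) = (d - 5)/(d - 6)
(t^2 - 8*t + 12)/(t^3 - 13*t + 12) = (t^2 - 8*t + 12)/(t^3 - 13*t + 12)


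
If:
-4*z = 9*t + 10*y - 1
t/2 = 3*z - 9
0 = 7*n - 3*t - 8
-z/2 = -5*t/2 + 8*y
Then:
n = 1186/1421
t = -146/203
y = -17/42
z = 1754/609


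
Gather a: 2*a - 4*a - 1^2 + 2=1 - 2*a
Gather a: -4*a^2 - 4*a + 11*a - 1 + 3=-4*a^2 + 7*a + 2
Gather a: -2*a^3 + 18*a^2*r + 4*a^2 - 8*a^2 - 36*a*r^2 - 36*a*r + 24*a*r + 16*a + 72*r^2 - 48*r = -2*a^3 + a^2*(18*r - 4) + a*(-36*r^2 - 12*r + 16) + 72*r^2 - 48*r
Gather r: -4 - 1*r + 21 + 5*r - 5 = 4*r + 12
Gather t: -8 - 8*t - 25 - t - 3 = -9*t - 36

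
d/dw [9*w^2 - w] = 18*w - 1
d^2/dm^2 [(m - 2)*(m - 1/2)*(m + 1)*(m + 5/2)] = 12*m^2 + 6*m - 21/2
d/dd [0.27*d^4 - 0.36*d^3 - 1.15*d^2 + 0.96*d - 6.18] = 1.08*d^3 - 1.08*d^2 - 2.3*d + 0.96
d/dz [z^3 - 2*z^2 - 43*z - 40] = 3*z^2 - 4*z - 43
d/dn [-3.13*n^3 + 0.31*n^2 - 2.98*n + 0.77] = -9.39*n^2 + 0.62*n - 2.98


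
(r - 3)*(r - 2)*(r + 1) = r^3 - 4*r^2 + r + 6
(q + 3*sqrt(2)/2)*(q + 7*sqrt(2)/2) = q^2 + 5*sqrt(2)*q + 21/2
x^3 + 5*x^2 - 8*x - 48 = (x - 3)*(x + 4)^2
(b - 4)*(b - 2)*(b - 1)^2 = b^4 - 8*b^3 + 21*b^2 - 22*b + 8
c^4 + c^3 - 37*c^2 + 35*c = c*(c - 5)*(c - 1)*(c + 7)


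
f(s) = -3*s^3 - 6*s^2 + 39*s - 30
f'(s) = -9*s^2 - 12*s + 39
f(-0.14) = -35.57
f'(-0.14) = 40.50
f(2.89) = -39.82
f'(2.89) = -70.85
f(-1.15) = -78.22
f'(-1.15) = 40.90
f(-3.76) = -101.99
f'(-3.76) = -43.12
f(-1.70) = -98.90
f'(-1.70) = 33.39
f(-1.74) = -100.22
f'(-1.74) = 32.63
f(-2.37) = -116.20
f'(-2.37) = 16.89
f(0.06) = -27.68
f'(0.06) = 38.25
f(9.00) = -2352.00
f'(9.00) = -798.00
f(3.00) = -48.00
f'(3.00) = -78.00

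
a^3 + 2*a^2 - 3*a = a*(a - 1)*(a + 3)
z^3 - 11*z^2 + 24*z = z*(z - 8)*(z - 3)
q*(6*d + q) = 6*d*q + q^2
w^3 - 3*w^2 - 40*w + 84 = (w - 7)*(w - 2)*(w + 6)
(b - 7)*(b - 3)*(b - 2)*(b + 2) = b^4 - 10*b^3 + 17*b^2 + 40*b - 84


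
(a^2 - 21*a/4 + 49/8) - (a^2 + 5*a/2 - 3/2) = 61/8 - 31*a/4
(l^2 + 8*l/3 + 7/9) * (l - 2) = l^3 + 2*l^2/3 - 41*l/9 - 14/9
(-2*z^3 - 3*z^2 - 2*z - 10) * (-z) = 2*z^4 + 3*z^3 + 2*z^2 + 10*z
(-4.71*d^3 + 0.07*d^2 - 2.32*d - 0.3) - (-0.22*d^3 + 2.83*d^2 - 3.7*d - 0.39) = -4.49*d^3 - 2.76*d^2 + 1.38*d + 0.09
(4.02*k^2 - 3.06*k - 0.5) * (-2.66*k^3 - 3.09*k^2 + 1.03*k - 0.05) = -10.6932*k^5 - 4.2822*k^4 + 14.926*k^3 - 1.8078*k^2 - 0.362*k + 0.025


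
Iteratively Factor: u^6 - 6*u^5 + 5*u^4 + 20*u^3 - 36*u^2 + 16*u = (u - 1)*(u^5 - 5*u^4 + 20*u^2 - 16*u) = (u - 1)^2*(u^4 - 4*u^3 - 4*u^2 + 16*u) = (u - 4)*(u - 1)^2*(u^3 - 4*u) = (u - 4)*(u - 1)^2*(u + 2)*(u^2 - 2*u) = (u - 4)*(u - 2)*(u - 1)^2*(u + 2)*(u)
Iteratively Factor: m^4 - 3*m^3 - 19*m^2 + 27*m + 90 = (m + 2)*(m^3 - 5*m^2 - 9*m + 45) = (m - 3)*(m + 2)*(m^2 - 2*m - 15) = (m - 3)*(m + 2)*(m + 3)*(m - 5)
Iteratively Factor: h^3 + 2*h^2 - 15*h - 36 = (h + 3)*(h^2 - h - 12) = (h - 4)*(h + 3)*(h + 3)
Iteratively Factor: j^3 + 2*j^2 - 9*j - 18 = (j + 3)*(j^2 - j - 6) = (j - 3)*(j + 3)*(j + 2)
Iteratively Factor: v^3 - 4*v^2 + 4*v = (v)*(v^2 - 4*v + 4) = v*(v - 2)*(v - 2)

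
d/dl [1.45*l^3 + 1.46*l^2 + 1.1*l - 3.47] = 4.35*l^2 + 2.92*l + 1.1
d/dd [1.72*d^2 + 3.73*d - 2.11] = 3.44*d + 3.73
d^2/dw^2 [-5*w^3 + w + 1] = -30*w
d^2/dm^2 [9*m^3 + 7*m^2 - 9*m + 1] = 54*m + 14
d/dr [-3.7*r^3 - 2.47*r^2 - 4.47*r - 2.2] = -11.1*r^2 - 4.94*r - 4.47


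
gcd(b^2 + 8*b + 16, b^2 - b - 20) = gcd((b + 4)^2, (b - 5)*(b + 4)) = b + 4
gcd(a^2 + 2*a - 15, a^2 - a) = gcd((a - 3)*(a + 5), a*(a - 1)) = 1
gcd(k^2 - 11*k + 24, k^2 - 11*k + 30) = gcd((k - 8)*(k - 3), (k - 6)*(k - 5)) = 1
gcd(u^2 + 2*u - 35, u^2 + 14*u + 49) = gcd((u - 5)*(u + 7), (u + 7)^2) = u + 7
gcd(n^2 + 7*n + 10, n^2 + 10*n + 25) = n + 5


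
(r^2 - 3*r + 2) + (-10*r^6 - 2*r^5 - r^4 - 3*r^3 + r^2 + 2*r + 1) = -10*r^6 - 2*r^5 - r^4 - 3*r^3 + 2*r^2 - r + 3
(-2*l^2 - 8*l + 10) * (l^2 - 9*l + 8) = -2*l^4 + 10*l^3 + 66*l^2 - 154*l + 80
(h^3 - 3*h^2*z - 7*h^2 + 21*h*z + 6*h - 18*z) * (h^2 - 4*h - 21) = h^5 - 3*h^4*z - 11*h^4 + 33*h^3*z + 13*h^3 - 39*h^2*z + 123*h^2 - 369*h*z - 126*h + 378*z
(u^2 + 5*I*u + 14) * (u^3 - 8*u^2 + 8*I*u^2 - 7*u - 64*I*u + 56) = u^5 - 8*u^4 + 13*I*u^4 - 33*u^3 - 104*I*u^3 + 264*u^2 + 77*I*u^2 - 98*u - 616*I*u + 784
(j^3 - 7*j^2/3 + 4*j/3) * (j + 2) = j^4 - j^3/3 - 10*j^2/3 + 8*j/3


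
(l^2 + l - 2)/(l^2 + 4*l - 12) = (l^2 + l - 2)/(l^2 + 4*l - 12)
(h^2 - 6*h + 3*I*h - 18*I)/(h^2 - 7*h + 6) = (h + 3*I)/(h - 1)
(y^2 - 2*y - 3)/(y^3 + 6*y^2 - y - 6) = (y - 3)/(y^2 + 5*y - 6)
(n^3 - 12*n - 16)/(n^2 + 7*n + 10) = (n^2 - 2*n - 8)/(n + 5)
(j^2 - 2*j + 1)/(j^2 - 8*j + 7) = (j - 1)/(j - 7)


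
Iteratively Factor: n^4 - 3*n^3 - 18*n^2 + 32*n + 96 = (n + 3)*(n^3 - 6*n^2 + 32) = (n - 4)*(n + 3)*(n^2 - 2*n - 8) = (n - 4)*(n + 2)*(n + 3)*(n - 4)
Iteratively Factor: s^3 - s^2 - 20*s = (s - 5)*(s^2 + 4*s) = s*(s - 5)*(s + 4)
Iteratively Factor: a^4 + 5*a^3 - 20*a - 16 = (a + 4)*(a^3 + a^2 - 4*a - 4) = (a + 1)*(a + 4)*(a^2 - 4) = (a - 2)*(a + 1)*(a + 4)*(a + 2)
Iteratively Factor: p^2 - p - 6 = (p - 3)*(p + 2)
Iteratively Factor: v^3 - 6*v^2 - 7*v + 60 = (v - 4)*(v^2 - 2*v - 15) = (v - 4)*(v + 3)*(v - 5)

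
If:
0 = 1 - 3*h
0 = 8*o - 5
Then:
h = 1/3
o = 5/8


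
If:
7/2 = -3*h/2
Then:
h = -7/3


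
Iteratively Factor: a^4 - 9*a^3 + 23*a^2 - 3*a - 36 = (a - 3)*(a^3 - 6*a^2 + 5*a + 12) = (a - 3)*(a + 1)*(a^2 - 7*a + 12) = (a - 4)*(a - 3)*(a + 1)*(a - 3)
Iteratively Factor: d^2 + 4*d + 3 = (d + 3)*(d + 1)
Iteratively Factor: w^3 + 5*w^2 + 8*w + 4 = (w + 1)*(w^2 + 4*w + 4) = (w + 1)*(w + 2)*(w + 2)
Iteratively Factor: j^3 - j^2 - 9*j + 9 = (j + 3)*(j^2 - 4*j + 3) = (j - 3)*(j + 3)*(j - 1)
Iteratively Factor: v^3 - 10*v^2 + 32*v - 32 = (v - 4)*(v^2 - 6*v + 8) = (v - 4)^2*(v - 2)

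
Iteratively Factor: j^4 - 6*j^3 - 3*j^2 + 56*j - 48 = (j - 1)*(j^3 - 5*j^2 - 8*j + 48) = (j - 4)*(j - 1)*(j^2 - j - 12) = (j - 4)*(j - 1)*(j + 3)*(j - 4)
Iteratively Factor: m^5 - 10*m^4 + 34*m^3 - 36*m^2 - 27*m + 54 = (m - 3)*(m^4 - 7*m^3 + 13*m^2 + 3*m - 18) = (m - 3)*(m + 1)*(m^3 - 8*m^2 + 21*m - 18) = (m - 3)^2*(m + 1)*(m^2 - 5*m + 6) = (m - 3)^2*(m - 2)*(m + 1)*(m - 3)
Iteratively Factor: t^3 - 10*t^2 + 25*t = (t - 5)*(t^2 - 5*t) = (t - 5)^2*(t)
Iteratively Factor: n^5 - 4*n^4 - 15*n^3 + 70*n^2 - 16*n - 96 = (n - 3)*(n^4 - n^3 - 18*n^2 + 16*n + 32) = (n - 3)*(n - 2)*(n^3 + n^2 - 16*n - 16) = (n - 4)*(n - 3)*(n - 2)*(n^2 + 5*n + 4) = (n - 4)*(n - 3)*(n - 2)*(n + 1)*(n + 4)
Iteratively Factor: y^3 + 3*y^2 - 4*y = (y + 4)*(y^2 - y) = (y - 1)*(y + 4)*(y)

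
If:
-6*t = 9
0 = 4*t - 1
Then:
No Solution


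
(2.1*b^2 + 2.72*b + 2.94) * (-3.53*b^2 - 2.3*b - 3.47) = -7.413*b^4 - 14.4316*b^3 - 23.9212*b^2 - 16.2004*b - 10.2018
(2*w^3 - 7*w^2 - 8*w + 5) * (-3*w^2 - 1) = -6*w^5 + 21*w^4 + 22*w^3 - 8*w^2 + 8*w - 5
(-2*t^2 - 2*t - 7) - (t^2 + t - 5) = -3*t^2 - 3*t - 2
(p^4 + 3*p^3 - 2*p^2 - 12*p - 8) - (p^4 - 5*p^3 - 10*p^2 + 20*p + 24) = 8*p^3 + 8*p^2 - 32*p - 32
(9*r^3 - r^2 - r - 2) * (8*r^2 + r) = 72*r^5 + r^4 - 9*r^3 - 17*r^2 - 2*r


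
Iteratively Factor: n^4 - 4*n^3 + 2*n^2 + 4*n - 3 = (n - 3)*(n^3 - n^2 - n + 1) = (n - 3)*(n + 1)*(n^2 - 2*n + 1) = (n - 3)*(n - 1)*(n + 1)*(n - 1)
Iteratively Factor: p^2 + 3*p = (p)*(p + 3)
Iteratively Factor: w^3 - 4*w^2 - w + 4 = (w + 1)*(w^2 - 5*w + 4) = (w - 1)*(w + 1)*(w - 4)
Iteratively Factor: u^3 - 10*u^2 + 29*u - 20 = (u - 5)*(u^2 - 5*u + 4) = (u - 5)*(u - 1)*(u - 4)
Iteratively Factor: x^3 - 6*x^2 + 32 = (x + 2)*(x^2 - 8*x + 16) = (x - 4)*(x + 2)*(x - 4)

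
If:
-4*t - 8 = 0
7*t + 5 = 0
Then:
No Solution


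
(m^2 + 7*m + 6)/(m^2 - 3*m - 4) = (m + 6)/(m - 4)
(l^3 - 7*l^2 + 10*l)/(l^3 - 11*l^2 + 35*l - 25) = l*(l - 2)/(l^2 - 6*l + 5)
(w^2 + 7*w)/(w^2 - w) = (w + 7)/(w - 1)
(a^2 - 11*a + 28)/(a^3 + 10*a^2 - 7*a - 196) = (a - 7)/(a^2 + 14*a + 49)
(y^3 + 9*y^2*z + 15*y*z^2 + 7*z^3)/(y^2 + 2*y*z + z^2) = y + 7*z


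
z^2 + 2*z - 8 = (z - 2)*(z + 4)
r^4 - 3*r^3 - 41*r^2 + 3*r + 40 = (r - 8)*(r - 1)*(r + 1)*(r + 5)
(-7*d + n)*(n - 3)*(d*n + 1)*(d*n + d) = -7*d^3*n^3 + 14*d^3*n^2 + 21*d^3*n + d^2*n^4 - 2*d^2*n^3 - 10*d^2*n^2 + 14*d^2*n + 21*d^2 + d*n^3 - 2*d*n^2 - 3*d*n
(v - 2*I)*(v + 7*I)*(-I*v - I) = -I*v^3 + 5*v^2 - I*v^2 + 5*v - 14*I*v - 14*I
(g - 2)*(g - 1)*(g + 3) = g^3 - 7*g + 6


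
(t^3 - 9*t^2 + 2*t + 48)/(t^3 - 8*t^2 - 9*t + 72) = (t + 2)/(t + 3)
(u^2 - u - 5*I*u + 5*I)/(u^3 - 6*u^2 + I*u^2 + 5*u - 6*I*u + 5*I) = (u - 5*I)/(u^2 + u*(-5 + I) - 5*I)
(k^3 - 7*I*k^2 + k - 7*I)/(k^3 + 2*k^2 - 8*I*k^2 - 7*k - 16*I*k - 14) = (k + I)/(k + 2)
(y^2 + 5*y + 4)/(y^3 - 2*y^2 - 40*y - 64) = (y + 1)/(y^2 - 6*y - 16)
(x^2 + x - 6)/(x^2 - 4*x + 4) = (x + 3)/(x - 2)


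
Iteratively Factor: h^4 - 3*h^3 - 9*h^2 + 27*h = (h - 3)*(h^3 - 9*h) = (h - 3)*(h + 3)*(h^2 - 3*h) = (h - 3)^2*(h + 3)*(h)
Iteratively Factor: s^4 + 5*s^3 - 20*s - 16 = (s - 2)*(s^3 + 7*s^2 + 14*s + 8) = (s - 2)*(s + 2)*(s^2 + 5*s + 4) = (s - 2)*(s + 1)*(s + 2)*(s + 4)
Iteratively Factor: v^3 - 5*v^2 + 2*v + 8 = (v + 1)*(v^2 - 6*v + 8) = (v - 4)*(v + 1)*(v - 2)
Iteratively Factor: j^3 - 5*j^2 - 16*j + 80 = (j + 4)*(j^2 - 9*j + 20) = (j - 5)*(j + 4)*(j - 4)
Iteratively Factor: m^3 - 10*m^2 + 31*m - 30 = (m - 2)*(m^2 - 8*m + 15) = (m - 3)*(m - 2)*(m - 5)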